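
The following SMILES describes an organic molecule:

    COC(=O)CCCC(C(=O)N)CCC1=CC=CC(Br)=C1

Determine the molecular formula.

C15H20BrNO3

Walk through each heavy atom and fill implicit hydrogens from standard valence (C 4, N 3, O 2, S 2, halogen 1):
  atom 1: C, bond orders sum to 1 (valence 4) → 3 H
  atom 2: O, bond orders sum to 2 (valence 2) → 0 H
  atom 3: C, bond orders sum to 4 (valence 4) → 0 H
  atom 4: O, bond orders sum to 2 (valence 2) → 0 H
  atom 5: C, bond orders sum to 2 (valence 4) → 2 H
  atom 6: C, bond orders sum to 2 (valence 4) → 2 H
  atom 7: C, bond orders sum to 2 (valence 4) → 2 H
  atom 8: C, bond orders sum to 3 (valence 4) → 1 H
  atom 9: C, bond orders sum to 4 (valence 4) → 0 H
  atom 10: O, bond orders sum to 2 (valence 2) → 0 H
  atom 11: N, bond orders sum to 1 (valence 3) → 2 H
  atom 12: C, bond orders sum to 2 (valence 4) → 2 H
  atom 13: C, bond orders sum to 2 (valence 4) → 2 H
  atom 14: C, bond orders sum to 4 (valence 4) → 0 H
  atom 15: C, bond orders sum to 3 (valence 4) → 1 H
  atom 16: C, bond orders sum to 3 (valence 4) → 1 H
  atom 17: C, bond orders sum to 3 (valence 4) → 1 H
  atom 18: C, bond orders sum to 4 (valence 4) → 0 H
  atom 19: Br (halogen, monovalent) → 0 H
  atom 20: C, bond orders sum to 3 (valence 4) → 1 H
Totals → C:15, H:20, Br:1, N:1, O:3.
In Hill order: C15H20BrNO3.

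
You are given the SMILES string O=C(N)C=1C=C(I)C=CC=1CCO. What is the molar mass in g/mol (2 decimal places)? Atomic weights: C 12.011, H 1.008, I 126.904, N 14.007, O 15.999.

291.09 g/mol

First, the molecular formula is C9H10INO2 (counting implicit H from valence).
  C: 9 × 12.011 = 108.099
  H: 10 × 1.008 = 10.080
  I: 1 × 126.904 = 126.904
  N: 1 × 14.007 = 14.007
  O: 2 × 15.999 = 31.998
Sum: 9×12.011 + 10×1.008 + 1×126.904 + 1×14.007 + 2×15.999 = 291.088 → 291.09 g/mol.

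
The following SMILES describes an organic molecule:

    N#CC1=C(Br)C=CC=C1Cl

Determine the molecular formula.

C7H3BrClN

Walk through each heavy atom and fill implicit hydrogens from standard valence (C 4, N 3, O 2, S 2, halogen 1):
  atom 1: N, bond orders sum to 3 (valence 3) → 0 H
  atom 2: C, bond orders sum to 4 (valence 4) → 0 H
  atom 3: C, bond orders sum to 4 (valence 4) → 0 H
  atom 4: C, bond orders sum to 4 (valence 4) → 0 H
  atom 5: Br (halogen, monovalent) → 0 H
  atom 6: C, bond orders sum to 3 (valence 4) → 1 H
  atom 7: C, bond orders sum to 3 (valence 4) → 1 H
  atom 8: C, bond orders sum to 3 (valence 4) → 1 H
  atom 9: C, bond orders sum to 4 (valence 4) → 0 H
  atom 10: Cl (halogen, monovalent) → 0 H
Totals → C:7, H:3, Br:1, Cl:1, N:1.
In Hill order: C7H3BrClN.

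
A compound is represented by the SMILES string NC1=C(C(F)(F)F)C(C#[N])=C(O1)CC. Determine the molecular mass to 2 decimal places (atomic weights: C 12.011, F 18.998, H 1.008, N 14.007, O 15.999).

204.15 g/mol

First, the molecular formula is C8H7F3N2O (counting implicit H from valence).
  C: 8 × 12.011 = 96.088
  F: 3 × 18.998 = 56.994
  H: 7 × 1.008 = 7.056
  N: 2 × 14.007 = 28.014
  O: 1 × 15.999 = 15.999
Sum: 8×12.011 + 3×18.998 + 7×1.008 + 2×14.007 + 1×15.999 = 204.151 → 204.15 g/mol.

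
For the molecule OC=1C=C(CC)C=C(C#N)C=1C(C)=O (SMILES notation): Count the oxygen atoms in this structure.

Scan the SMILES for O atoms (remember two-letter symbols like Cl and Br are single atoms).
Oxygen count: 2.

2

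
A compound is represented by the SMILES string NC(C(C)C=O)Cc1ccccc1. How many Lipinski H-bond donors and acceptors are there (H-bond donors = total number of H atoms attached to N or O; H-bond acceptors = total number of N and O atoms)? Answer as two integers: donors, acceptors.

2, 2

Donors: find every N or O and count the H atoms it carries.
  atom 1 (N): bond orders sum to 1 → 2 H
  atom 6 (O): bond orders sum to 2 → 0 H
Lipinski HBD = 2.
Acceptors: N atoms = 1, O atoms = 1 → HBA = 2.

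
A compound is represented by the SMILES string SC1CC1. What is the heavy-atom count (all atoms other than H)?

Every atom symbol written in the SMILES (organic subset) is one heavy atom; implicit H are not written.
Heavy atoms by element → C:3, S:1.
Total: 4.

4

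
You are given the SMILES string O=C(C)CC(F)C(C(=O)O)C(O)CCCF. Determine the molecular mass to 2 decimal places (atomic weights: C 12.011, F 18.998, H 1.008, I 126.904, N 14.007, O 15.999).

238.23 g/mol

First, the molecular formula is C10H16F2O4 (counting implicit H from valence).
  C: 10 × 12.011 = 120.110
  F: 2 × 18.998 = 37.996
  H: 16 × 1.008 = 16.128
  O: 4 × 15.999 = 63.996
Sum: 10×12.011 + 2×18.998 + 16×1.008 + 4×15.999 = 238.230 → 238.23 g/mol.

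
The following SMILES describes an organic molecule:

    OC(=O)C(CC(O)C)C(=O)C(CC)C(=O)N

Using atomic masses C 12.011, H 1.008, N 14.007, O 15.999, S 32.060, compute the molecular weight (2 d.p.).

231.25 g/mol

First, the molecular formula is C10H17NO5 (counting implicit H from valence).
  C: 10 × 12.011 = 120.110
  H: 17 × 1.008 = 17.136
  N: 1 × 14.007 = 14.007
  O: 5 × 15.999 = 79.995
Sum: 10×12.011 + 17×1.008 + 1×14.007 + 5×15.999 = 231.248 → 231.25 g/mol.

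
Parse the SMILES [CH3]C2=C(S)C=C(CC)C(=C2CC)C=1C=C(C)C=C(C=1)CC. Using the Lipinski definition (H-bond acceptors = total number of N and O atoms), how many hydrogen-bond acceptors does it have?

0

N atoms: 0; O atoms: 0.
Lipinski HBA = 0 + 0 = 0.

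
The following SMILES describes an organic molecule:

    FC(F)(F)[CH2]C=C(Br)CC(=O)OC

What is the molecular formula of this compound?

C7H8BrF3O2

Walk through each heavy atom and fill implicit hydrogens from standard valence (C 4, N 3, O 2, S 2, halogen 1):
  atom 1: F (halogen, monovalent) → 0 H
  atom 2: C, bond orders sum to 4 (valence 4) → 0 H
  atom 3: F (halogen, monovalent) → 0 H
  atom 4: F (halogen, monovalent) → 0 H
  atom 5: C with explicit H count 2
  atom 6: C, bond orders sum to 3 (valence 4) → 1 H
  atom 7: C, bond orders sum to 4 (valence 4) → 0 H
  atom 8: Br (halogen, monovalent) → 0 H
  atom 9: C, bond orders sum to 2 (valence 4) → 2 H
  atom 10: C, bond orders sum to 4 (valence 4) → 0 H
  atom 11: O, bond orders sum to 2 (valence 2) → 0 H
  atom 12: O, bond orders sum to 2 (valence 2) → 0 H
  atom 13: C, bond orders sum to 1 (valence 4) → 3 H
Totals → C:7, H:8, Br:1, F:3, O:2.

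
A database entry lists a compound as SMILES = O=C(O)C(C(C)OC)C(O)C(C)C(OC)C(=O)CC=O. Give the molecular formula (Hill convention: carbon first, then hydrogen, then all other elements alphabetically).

C13H22O7

Walk through each heavy atom and fill implicit hydrogens from standard valence (C 4, N 3, O 2, S 2, halogen 1):
  atom 1: O, bond orders sum to 2 (valence 2) → 0 H
  atom 2: C, bond orders sum to 4 (valence 4) → 0 H
  atom 3: O, bond orders sum to 1 (valence 2) → 1 H
  atom 4: C, bond orders sum to 3 (valence 4) → 1 H
  atom 5: C, bond orders sum to 3 (valence 4) → 1 H
  atom 6: C, bond orders sum to 1 (valence 4) → 3 H
  atom 7: O, bond orders sum to 2 (valence 2) → 0 H
  atom 8: C, bond orders sum to 1 (valence 4) → 3 H
  atom 9: C, bond orders sum to 3 (valence 4) → 1 H
  atom 10: O, bond orders sum to 1 (valence 2) → 1 H
  atom 11: C, bond orders sum to 3 (valence 4) → 1 H
  atom 12: C, bond orders sum to 1 (valence 4) → 3 H
  atom 13: C, bond orders sum to 3 (valence 4) → 1 H
  atom 14: O, bond orders sum to 2 (valence 2) → 0 H
  atom 15: C, bond orders sum to 1 (valence 4) → 3 H
  atom 16: C, bond orders sum to 4 (valence 4) → 0 H
  atom 17: O, bond orders sum to 2 (valence 2) → 0 H
  atom 18: C, bond orders sum to 2 (valence 4) → 2 H
  atom 19: C, bond orders sum to 3 (valence 4) → 1 H
  atom 20: O, bond orders sum to 2 (valence 2) → 0 H
Totals → C:13, H:22, O:7.
In Hill order: C13H22O7.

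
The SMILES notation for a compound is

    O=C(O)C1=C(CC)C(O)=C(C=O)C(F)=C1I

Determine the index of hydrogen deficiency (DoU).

6

Degree of unsaturation = (number of rings) + (number of π bonds).
Ring closures in the SMILES: 1.
π bonds: 5 double bonds (each 1 DoU) → 5 DoU from unsaturation.
Total DoU = 1 + 5 = 6.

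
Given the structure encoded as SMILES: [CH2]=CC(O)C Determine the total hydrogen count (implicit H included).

8

Walk through each heavy atom and fill implicit hydrogens from standard valence (C 4, N 3, O 2, S 2, halogen 1):
  atom 1: C with explicit H count 2
  atom 2: C, bond orders sum to 3 (valence 4) → 1 H
  atom 3: C, bond orders sum to 3 (valence 4) → 1 H
  atom 4: O, bond orders sum to 1 (valence 2) → 1 H
  atom 5: C, bond orders sum to 1 (valence 4) → 3 H
Total hydrogens: 8.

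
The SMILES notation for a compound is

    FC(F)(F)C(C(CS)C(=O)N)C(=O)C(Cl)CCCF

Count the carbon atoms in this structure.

Count every carbon token in the SMILES (each C, including those in ring-closure positions and inside branches).
Carbon count: 10.

10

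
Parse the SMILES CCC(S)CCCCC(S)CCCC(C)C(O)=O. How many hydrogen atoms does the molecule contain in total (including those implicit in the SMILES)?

28

Walk through each heavy atom and fill implicit hydrogens from standard valence (C 4, N 3, O 2, S 2, halogen 1):
  atom 1: C, bond orders sum to 1 (valence 4) → 3 H
  atom 2: C, bond orders sum to 2 (valence 4) → 2 H
  atom 3: C, bond orders sum to 3 (valence 4) → 1 H
  atom 4: S, bond orders sum to 1 (valence 2) → 1 H
  atom 5: C, bond orders sum to 2 (valence 4) → 2 H
  atom 6: C, bond orders sum to 2 (valence 4) → 2 H
  atom 7: C, bond orders sum to 2 (valence 4) → 2 H
  atom 8: C, bond orders sum to 2 (valence 4) → 2 H
  atom 9: C, bond orders sum to 3 (valence 4) → 1 H
  atom 10: S, bond orders sum to 1 (valence 2) → 1 H
  atom 11: C, bond orders sum to 2 (valence 4) → 2 H
  atom 12: C, bond orders sum to 2 (valence 4) → 2 H
  atom 13: C, bond orders sum to 2 (valence 4) → 2 H
  atom 14: C, bond orders sum to 3 (valence 4) → 1 H
  atom 15: C, bond orders sum to 1 (valence 4) → 3 H
  atom 16: C, bond orders sum to 4 (valence 4) → 0 H
  atom 17: O, bond orders sum to 1 (valence 2) → 1 H
  atom 18: O, bond orders sum to 2 (valence 2) → 0 H
Total hydrogens: 28.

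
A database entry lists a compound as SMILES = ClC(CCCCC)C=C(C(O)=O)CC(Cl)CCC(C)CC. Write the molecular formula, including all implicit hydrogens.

Walk through each heavy atom and fill implicit hydrogens from standard valence (C 4, N 3, O 2, S 2, halogen 1):
  atom 1: Cl (halogen, monovalent) → 0 H
  atom 2: C, bond orders sum to 3 (valence 4) → 1 H
  atom 3: C, bond orders sum to 2 (valence 4) → 2 H
  atom 4: C, bond orders sum to 2 (valence 4) → 2 H
  atom 5: C, bond orders sum to 2 (valence 4) → 2 H
  atom 6: C, bond orders sum to 2 (valence 4) → 2 H
  atom 7: C, bond orders sum to 1 (valence 4) → 3 H
  atom 8: C, bond orders sum to 3 (valence 4) → 1 H
  atom 9: C, bond orders sum to 4 (valence 4) → 0 H
  atom 10: C, bond orders sum to 4 (valence 4) → 0 H
  atom 11: O, bond orders sum to 1 (valence 2) → 1 H
  atom 12: O, bond orders sum to 2 (valence 2) → 0 H
  atom 13: C, bond orders sum to 2 (valence 4) → 2 H
  atom 14: C, bond orders sum to 3 (valence 4) → 1 H
  atom 15: Cl (halogen, monovalent) → 0 H
  atom 16: C, bond orders sum to 2 (valence 4) → 2 H
  atom 17: C, bond orders sum to 2 (valence 4) → 2 H
  atom 18: C, bond orders sum to 3 (valence 4) → 1 H
  atom 19: C, bond orders sum to 1 (valence 4) → 3 H
  atom 20: C, bond orders sum to 2 (valence 4) → 2 H
  atom 21: C, bond orders sum to 1 (valence 4) → 3 H
Totals → C:17, H:30, Cl:2, O:2.
In Hill order: C17H30Cl2O2.

C17H30Cl2O2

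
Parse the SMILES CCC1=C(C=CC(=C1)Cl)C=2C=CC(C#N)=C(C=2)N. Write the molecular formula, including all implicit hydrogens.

Walk through each heavy atom and fill implicit hydrogens from standard valence (C 4, N 3, O 2, S 2, halogen 1):
  atom 1: C, bond orders sum to 1 (valence 4) → 3 H
  atom 2: C, bond orders sum to 2 (valence 4) → 2 H
  atom 3: C, bond orders sum to 4 (valence 4) → 0 H
  atom 4: C, bond orders sum to 4 (valence 4) → 0 H
  atom 5: C, bond orders sum to 3 (valence 4) → 1 H
  atom 6: C, bond orders sum to 3 (valence 4) → 1 H
  atom 7: C, bond orders sum to 4 (valence 4) → 0 H
  atom 8: C, bond orders sum to 3 (valence 4) → 1 H
  atom 9: Cl (halogen, monovalent) → 0 H
  atom 10: C, bond orders sum to 4 (valence 4) → 0 H
  atom 11: C, bond orders sum to 3 (valence 4) → 1 H
  atom 12: C, bond orders sum to 3 (valence 4) → 1 H
  atom 13: C, bond orders sum to 4 (valence 4) → 0 H
  atom 14: C, bond orders sum to 4 (valence 4) → 0 H
  atom 15: N, bond orders sum to 3 (valence 3) → 0 H
  atom 16: C, bond orders sum to 4 (valence 4) → 0 H
  atom 17: C, bond orders sum to 3 (valence 4) → 1 H
  atom 18: N, bond orders sum to 1 (valence 3) → 2 H
Totals → C:15, H:13, Cl:1, N:2.
In Hill order: C15H13ClN2.

C15H13ClN2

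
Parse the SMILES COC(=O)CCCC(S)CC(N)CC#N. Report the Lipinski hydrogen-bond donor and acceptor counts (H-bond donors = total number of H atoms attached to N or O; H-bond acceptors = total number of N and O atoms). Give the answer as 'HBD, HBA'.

2, 4

Donors: find every N or O and count the H atoms it carries.
  atom 2 (O): bond orders sum to 2 → 0 H
  atom 4 (O): bond orders sum to 2 → 0 H
  atom 12 (N): bond orders sum to 1 → 2 H
  atom 15 (N): bond orders sum to 3 → 0 H
Lipinski HBD = 2.
Acceptors: N atoms = 2, O atoms = 2 → HBA = 4.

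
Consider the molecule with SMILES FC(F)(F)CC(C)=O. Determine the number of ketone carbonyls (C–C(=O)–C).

1

The ketone motif appears at heavy-atom position 6 in the SMILES.
Ketone count: 1.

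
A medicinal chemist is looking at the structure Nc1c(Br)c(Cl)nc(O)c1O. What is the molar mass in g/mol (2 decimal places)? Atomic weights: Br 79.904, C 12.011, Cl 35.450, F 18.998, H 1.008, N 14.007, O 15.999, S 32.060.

239.45 g/mol

First, the molecular formula is C5H4BrClN2O2 (counting implicit H from valence).
  Br: 1 × 79.904 = 79.904
  C: 5 × 12.011 = 60.055
  Cl: 1 × 35.450 = 35.450
  H: 4 × 1.008 = 4.032
  N: 2 × 14.007 = 28.014
  O: 2 × 15.999 = 31.998
Sum: 1×79.904 + 5×12.011 + 1×35.450 + 4×1.008 + 2×14.007 + 2×15.999 = 239.453 → 239.45 g/mol.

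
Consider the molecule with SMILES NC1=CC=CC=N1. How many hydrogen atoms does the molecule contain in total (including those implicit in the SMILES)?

Walk through each heavy atom and fill implicit hydrogens from standard valence (C 4, N 3, O 2, S 2, halogen 1):
  atom 1: N, bond orders sum to 1 (valence 3) → 2 H
  atom 2: C, bond orders sum to 4 (valence 4) → 0 H
  atom 3: C, bond orders sum to 3 (valence 4) → 1 H
  atom 4: C, bond orders sum to 3 (valence 4) → 1 H
  atom 5: C, bond orders sum to 3 (valence 4) → 1 H
  atom 6: C, bond orders sum to 3 (valence 4) → 1 H
  atom 7: N, bond orders sum to 3 (valence 3) → 0 H
Total hydrogens: 6.

6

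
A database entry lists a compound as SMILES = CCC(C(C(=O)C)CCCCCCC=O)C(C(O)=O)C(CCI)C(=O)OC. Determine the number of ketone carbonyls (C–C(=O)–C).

The ketone motif appears at heavy-atom position 5 in the SMILES.
Other groups present: 1 aldehyde, 1 carboxylic acid, 1 ester.
Ketone count: 1.

1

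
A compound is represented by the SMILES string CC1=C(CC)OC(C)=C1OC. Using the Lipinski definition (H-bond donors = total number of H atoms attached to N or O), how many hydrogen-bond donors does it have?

Donors: find every N or O and count the H atoms it carries.
  atom 6 (O): bond orders sum to 2 → 0 H
  atom 10 (O): bond orders sum to 2 → 0 H
Lipinski HBD = 0.

0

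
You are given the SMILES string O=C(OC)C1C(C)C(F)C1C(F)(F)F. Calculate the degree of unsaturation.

2

Degree of unsaturation = (number of rings) + (number of π bonds).
Ring closures in the SMILES: 1.
π bonds: 1 double bond (each 1 DoU) → 1 DoU from unsaturation.
Total DoU = 1 + 1 = 2.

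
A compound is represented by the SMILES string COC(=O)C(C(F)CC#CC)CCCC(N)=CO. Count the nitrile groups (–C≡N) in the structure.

0

Scan the SMILES for the nitrile motif — none present.
Groups that are present: 1 alkene, 1 alkyne, 1 ester, 1 hydroxyl, 1 primary amine.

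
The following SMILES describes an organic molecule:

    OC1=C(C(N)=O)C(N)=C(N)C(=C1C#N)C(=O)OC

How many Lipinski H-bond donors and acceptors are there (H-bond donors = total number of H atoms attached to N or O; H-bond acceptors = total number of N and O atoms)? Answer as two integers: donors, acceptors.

Donors: find every N or O and count the H atoms it carries.
  atom 1 (O): bond orders sum to 1 → 1 H
  atom 5 (N): bond orders sum to 1 → 2 H
  atom 6 (O): bond orders sum to 2 → 0 H
  atom 8 (N): bond orders sum to 1 → 2 H
  atom 10 (N): bond orders sum to 1 → 2 H
  atom 14 (N): bond orders sum to 3 → 0 H
  atom 16 (O): bond orders sum to 2 → 0 H
  atom 17 (O): bond orders sum to 2 → 0 H
Lipinski HBD = 7.
Acceptors: N atoms = 4, O atoms = 4 → HBA = 8.

7, 8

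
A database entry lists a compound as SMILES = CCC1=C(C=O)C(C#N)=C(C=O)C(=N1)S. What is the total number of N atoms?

Scan the SMILES for N atoms (remember two-letter symbols like Cl and Br are single atoms).
Nitrogen count: 2.

2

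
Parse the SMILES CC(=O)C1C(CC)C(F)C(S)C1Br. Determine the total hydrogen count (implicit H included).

Walk through each heavy atom and fill implicit hydrogens from standard valence (C 4, N 3, O 2, S 2, halogen 1):
  atom 1: C, bond orders sum to 1 (valence 4) → 3 H
  atom 2: C, bond orders sum to 4 (valence 4) → 0 H
  atom 3: O, bond orders sum to 2 (valence 2) → 0 H
  atom 4: C, bond orders sum to 3 (valence 4) → 1 H
  atom 5: C, bond orders sum to 3 (valence 4) → 1 H
  atom 6: C, bond orders sum to 2 (valence 4) → 2 H
  atom 7: C, bond orders sum to 1 (valence 4) → 3 H
  atom 8: C, bond orders sum to 3 (valence 4) → 1 H
  atom 9: F (halogen, monovalent) → 0 H
  atom 10: C, bond orders sum to 3 (valence 4) → 1 H
  atom 11: S, bond orders sum to 1 (valence 2) → 1 H
  atom 12: C, bond orders sum to 3 (valence 4) → 1 H
  atom 13: Br (halogen, monovalent) → 0 H
Total hydrogens: 14.

14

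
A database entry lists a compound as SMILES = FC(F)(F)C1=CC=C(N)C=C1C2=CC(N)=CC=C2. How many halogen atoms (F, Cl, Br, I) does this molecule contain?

3

Halogen atoms appear at heavy-atom positions 1, 3, 4 (3×F).
Other groups present: 2 primary amine.
Halogen count: 3.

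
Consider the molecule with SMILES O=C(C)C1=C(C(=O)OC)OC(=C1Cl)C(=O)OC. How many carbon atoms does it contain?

10

Count every carbon token in the SMILES (each C, including those in ring-closure positions and inside branches).
Carbon count: 10.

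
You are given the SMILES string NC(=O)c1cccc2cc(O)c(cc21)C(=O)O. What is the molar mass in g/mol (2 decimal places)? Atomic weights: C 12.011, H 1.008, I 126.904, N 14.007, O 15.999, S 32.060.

First, the molecular formula is C12H9NO4 (counting implicit H from valence).
  C: 12 × 12.011 = 144.132
  H: 9 × 1.008 = 9.072
  N: 1 × 14.007 = 14.007
  O: 4 × 15.999 = 63.996
Sum: 12×12.011 + 9×1.008 + 1×14.007 + 4×15.999 = 231.207 → 231.21 g/mol.

231.21 g/mol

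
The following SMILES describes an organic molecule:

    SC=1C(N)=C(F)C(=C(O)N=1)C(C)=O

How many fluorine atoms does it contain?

1

Scan the SMILES for F atoms (remember two-letter symbols like Cl and Br are single atoms).
Fluorine count: 1.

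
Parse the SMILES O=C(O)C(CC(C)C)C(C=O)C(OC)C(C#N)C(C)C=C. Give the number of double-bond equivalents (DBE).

5

Degree of unsaturation = (number of rings) + (number of π bonds).
Ring closures in the SMILES: 0.
π bonds: 3 double bonds (each 1 DoU), 1 triple bond (each 2 DoU) → 5 DoU from unsaturation.
Total DoU = 0 + 5 = 5.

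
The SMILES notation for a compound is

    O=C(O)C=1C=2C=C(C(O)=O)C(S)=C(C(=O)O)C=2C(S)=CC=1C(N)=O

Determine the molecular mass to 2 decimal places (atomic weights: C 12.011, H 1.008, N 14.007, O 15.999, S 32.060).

367.35 g/mol

First, the molecular formula is C14H9NO7S2 (counting implicit H from valence).
  C: 14 × 12.011 = 168.154
  H: 9 × 1.008 = 9.072
  N: 1 × 14.007 = 14.007
  O: 7 × 15.999 = 111.993
  S: 2 × 32.060 = 64.120
Sum: 14×12.011 + 9×1.008 + 1×14.007 + 7×15.999 + 2×32.060 = 367.346 → 367.35 g/mol.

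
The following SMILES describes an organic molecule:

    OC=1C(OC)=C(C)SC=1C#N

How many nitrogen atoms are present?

Scan the SMILES for N atoms (remember two-letter symbols like Cl and Br are single atoms).
Nitrogen count: 1.

1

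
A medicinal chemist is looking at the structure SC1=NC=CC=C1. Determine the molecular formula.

C5H5NS

Walk through each heavy atom and fill implicit hydrogens from standard valence (C 4, N 3, O 2, S 2, halogen 1):
  atom 1: S, bond orders sum to 1 (valence 2) → 1 H
  atom 2: C, bond orders sum to 4 (valence 4) → 0 H
  atom 3: N, bond orders sum to 3 (valence 3) → 0 H
  atom 4: C, bond orders sum to 3 (valence 4) → 1 H
  atom 5: C, bond orders sum to 3 (valence 4) → 1 H
  atom 6: C, bond orders sum to 3 (valence 4) → 1 H
  atom 7: C, bond orders sum to 3 (valence 4) → 1 H
Totals → C:5, H:5, N:1, S:1.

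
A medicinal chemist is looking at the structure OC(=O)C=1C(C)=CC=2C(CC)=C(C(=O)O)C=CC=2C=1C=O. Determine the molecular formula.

Walk through each heavy atom and fill implicit hydrogens from standard valence (C 4, N 3, O 2, S 2, halogen 1):
  atom 1: O, bond orders sum to 1 (valence 2) → 1 H
  atom 2: C, bond orders sum to 4 (valence 4) → 0 H
  atom 3: O, bond orders sum to 2 (valence 2) → 0 H
  atom 4: C, bond orders sum to 4 (valence 4) → 0 H
  atom 5: C, bond orders sum to 4 (valence 4) → 0 H
  atom 6: C, bond orders sum to 1 (valence 4) → 3 H
  atom 7: C, bond orders sum to 3 (valence 4) → 1 H
  atom 8: C, bond orders sum to 4 (valence 4) → 0 H
  atom 9: C, bond orders sum to 4 (valence 4) → 0 H
  atom 10: C, bond orders sum to 2 (valence 4) → 2 H
  atom 11: C, bond orders sum to 1 (valence 4) → 3 H
  atom 12: C, bond orders sum to 4 (valence 4) → 0 H
  atom 13: C, bond orders sum to 4 (valence 4) → 0 H
  atom 14: O, bond orders sum to 2 (valence 2) → 0 H
  atom 15: O, bond orders sum to 1 (valence 2) → 1 H
  atom 16: C, bond orders sum to 3 (valence 4) → 1 H
  atom 17: C, bond orders sum to 3 (valence 4) → 1 H
  atom 18: C, bond orders sum to 4 (valence 4) → 0 H
  atom 19: C, bond orders sum to 4 (valence 4) → 0 H
  atom 20: C, bond orders sum to 3 (valence 4) → 1 H
  atom 21: O, bond orders sum to 2 (valence 2) → 0 H
Totals → C:16, H:14, O:5.

C16H14O5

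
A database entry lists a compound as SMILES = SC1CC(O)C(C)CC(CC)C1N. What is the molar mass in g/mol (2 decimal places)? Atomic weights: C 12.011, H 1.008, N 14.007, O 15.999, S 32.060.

203.34 g/mol

First, the molecular formula is C10H21NOS (counting implicit H from valence).
  C: 10 × 12.011 = 120.110
  H: 21 × 1.008 = 21.168
  N: 1 × 14.007 = 14.007
  O: 1 × 15.999 = 15.999
  S: 1 × 32.060 = 32.060
Sum: 10×12.011 + 21×1.008 + 1×14.007 + 1×15.999 + 1×32.060 = 203.344 → 203.34 g/mol.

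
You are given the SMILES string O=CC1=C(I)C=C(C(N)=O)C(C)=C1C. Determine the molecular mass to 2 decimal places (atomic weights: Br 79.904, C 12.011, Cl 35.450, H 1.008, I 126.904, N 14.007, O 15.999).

303.10 g/mol

First, the molecular formula is C10H10INO2 (counting implicit H from valence).
  C: 10 × 12.011 = 120.110
  H: 10 × 1.008 = 10.080
  I: 1 × 126.904 = 126.904
  N: 1 × 14.007 = 14.007
  O: 2 × 15.999 = 31.998
Sum: 10×12.011 + 10×1.008 + 1×126.904 + 1×14.007 + 2×15.999 = 303.099 → 303.10 g/mol.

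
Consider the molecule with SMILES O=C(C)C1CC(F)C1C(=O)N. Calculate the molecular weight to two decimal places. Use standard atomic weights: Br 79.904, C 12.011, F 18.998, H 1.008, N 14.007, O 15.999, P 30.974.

159.16 g/mol

First, the molecular formula is C7H10FNO2 (counting implicit H from valence).
  C: 7 × 12.011 = 84.077
  F: 1 × 18.998 = 18.998
  H: 10 × 1.008 = 10.080
  N: 1 × 14.007 = 14.007
  O: 2 × 15.999 = 31.998
Sum: 7×12.011 + 1×18.998 + 10×1.008 + 1×14.007 + 2×15.999 = 159.160 → 159.16 g/mol.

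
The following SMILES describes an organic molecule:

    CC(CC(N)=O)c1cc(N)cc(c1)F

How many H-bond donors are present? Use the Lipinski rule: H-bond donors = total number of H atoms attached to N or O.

Donors: find every N or O and count the H atoms it carries.
  atom 5 (N): bond orders sum to 1 → 2 H
  atom 6 (O): bond orders sum to 2 → 0 H
  atom 10 (N): bond orders sum to 1 → 2 H
Lipinski HBD = 4.

4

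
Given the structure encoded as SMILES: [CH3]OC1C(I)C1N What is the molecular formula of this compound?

C4H8INO

Walk through each heavy atom and fill implicit hydrogens from standard valence (C 4, N 3, O 2, S 2, halogen 1):
  atom 1: C with explicit H count 3
  atom 2: O, bond orders sum to 2 (valence 2) → 0 H
  atom 3: C, bond orders sum to 3 (valence 4) → 1 H
  atom 4: C, bond orders sum to 3 (valence 4) → 1 H
  atom 5: I (halogen, monovalent) → 0 H
  atom 6: C, bond orders sum to 3 (valence 4) → 1 H
  atom 7: N, bond orders sum to 1 (valence 3) → 2 H
Totals → C:4, H:8, I:1, N:1, O:1.
In Hill order: C4H8INO.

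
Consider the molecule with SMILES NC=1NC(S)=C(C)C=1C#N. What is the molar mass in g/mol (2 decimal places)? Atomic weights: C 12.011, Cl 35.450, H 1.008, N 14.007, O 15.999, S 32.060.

First, the molecular formula is C6H7N3S (counting implicit H from valence).
  C: 6 × 12.011 = 72.066
  H: 7 × 1.008 = 7.056
  N: 3 × 14.007 = 42.021
  S: 1 × 32.060 = 32.060
Sum: 6×12.011 + 7×1.008 + 3×14.007 + 1×32.060 = 153.203 → 153.20 g/mol.

153.20 g/mol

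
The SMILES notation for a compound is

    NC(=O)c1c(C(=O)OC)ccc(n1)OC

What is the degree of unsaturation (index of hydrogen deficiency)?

Molecular formula: C9H10N2O4.
DoU = (2C + 2 + N − H − X) / 2, where X is the halogen count and O/S are ignored.
    = (2·9 + 2 + 2 − 10 − 0) / 2 = 12 / 2 = 6.

6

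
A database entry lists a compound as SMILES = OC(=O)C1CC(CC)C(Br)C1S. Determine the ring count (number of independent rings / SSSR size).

1

In SMILES, each pair of matching ring-closure digits denotes one ring-closing bond; the number of such bonds equals the number of independent rings.
Ring-closure bonds here: 1.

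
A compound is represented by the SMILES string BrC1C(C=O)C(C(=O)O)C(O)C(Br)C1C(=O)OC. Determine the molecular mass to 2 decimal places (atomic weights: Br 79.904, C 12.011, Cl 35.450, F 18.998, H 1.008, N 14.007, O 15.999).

388.01 g/mol

First, the molecular formula is C10H12Br2O6 (counting implicit H from valence).
  Br: 2 × 79.904 = 159.808
  C: 10 × 12.011 = 120.110
  H: 12 × 1.008 = 12.096
  O: 6 × 15.999 = 95.994
Sum: 2×79.904 + 10×12.011 + 12×1.008 + 6×15.999 = 388.008 → 388.01 g/mol.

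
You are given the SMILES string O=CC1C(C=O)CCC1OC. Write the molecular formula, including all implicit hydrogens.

C8H12O3

Walk through each heavy atom and fill implicit hydrogens from standard valence (C 4, N 3, O 2, S 2, halogen 1):
  atom 1: O, bond orders sum to 2 (valence 2) → 0 H
  atom 2: C, bond orders sum to 3 (valence 4) → 1 H
  atom 3: C, bond orders sum to 3 (valence 4) → 1 H
  atom 4: C, bond orders sum to 3 (valence 4) → 1 H
  atom 5: C, bond orders sum to 3 (valence 4) → 1 H
  atom 6: O, bond orders sum to 2 (valence 2) → 0 H
  atom 7: C, bond orders sum to 2 (valence 4) → 2 H
  atom 8: C, bond orders sum to 2 (valence 4) → 2 H
  atom 9: C, bond orders sum to 3 (valence 4) → 1 H
  atom 10: O, bond orders sum to 2 (valence 2) → 0 H
  atom 11: C, bond orders sum to 1 (valence 4) → 3 H
Totals → C:8, H:12, O:3.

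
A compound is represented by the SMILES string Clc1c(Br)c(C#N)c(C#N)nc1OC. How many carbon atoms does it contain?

Count every carbon token in the SMILES (each C, including those in ring-closure positions and inside branches).
Carbon count: 8.

8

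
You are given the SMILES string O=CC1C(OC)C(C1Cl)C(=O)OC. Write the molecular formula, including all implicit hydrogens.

C8H11ClO4

Walk through each heavy atom and fill implicit hydrogens from standard valence (C 4, N 3, O 2, S 2, halogen 1):
  atom 1: O, bond orders sum to 2 (valence 2) → 0 H
  atom 2: C, bond orders sum to 3 (valence 4) → 1 H
  atom 3: C, bond orders sum to 3 (valence 4) → 1 H
  atom 4: C, bond orders sum to 3 (valence 4) → 1 H
  atom 5: O, bond orders sum to 2 (valence 2) → 0 H
  atom 6: C, bond orders sum to 1 (valence 4) → 3 H
  atom 7: C, bond orders sum to 3 (valence 4) → 1 H
  atom 8: C, bond orders sum to 3 (valence 4) → 1 H
  atom 9: Cl (halogen, monovalent) → 0 H
  atom 10: C, bond orders sum to 4 (valence 4) → 0 H
  atom 11: O, bond orders sum to 2 (valence 2) → 0 H
  atom 12: O, bond orders sum to 2 (valence 2) → 0 H
  atom 13: C, bond orders sum to 1 (valence 4) → 3 H
Totals → C:8, H:11, Cl:1, O:4.
In Hill order: C8H11ClO4.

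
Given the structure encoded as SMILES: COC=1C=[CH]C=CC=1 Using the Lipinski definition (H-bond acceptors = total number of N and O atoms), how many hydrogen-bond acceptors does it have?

1

N atoms: 0; O atoms: 1.
Lipinski HBA = 0 + 1 = 1.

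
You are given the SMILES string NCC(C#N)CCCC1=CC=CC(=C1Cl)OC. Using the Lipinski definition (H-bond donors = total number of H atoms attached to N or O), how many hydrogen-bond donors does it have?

2

Donors: find every N or O and count the H atoms it carries.
  atom 1 (N): bond orders sum to 1 → 2 H
  atom 5 (N): bond orders sum to 3 → 0 H
  atom 16 (O): bond orders sum to 2 → 0 H
Lipinski HBD = 2.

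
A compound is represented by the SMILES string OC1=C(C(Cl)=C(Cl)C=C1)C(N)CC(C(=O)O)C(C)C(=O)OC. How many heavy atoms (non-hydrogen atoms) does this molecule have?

Every atom symbol written in the SMILES (organic subset) is one heavy atom; implicit H are not written.
Heavy atoms by element → C:14, Cl:2, N:1, O:5.
Total: 22.

22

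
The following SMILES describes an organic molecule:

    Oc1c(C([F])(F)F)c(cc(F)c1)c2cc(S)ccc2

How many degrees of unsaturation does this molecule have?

8

Molecular formula: C13H8F4OS.
DoU = (2C + 2 + N − H − X) / 2, where X is the halogen count and O/S are ignored.
    = (2·13 + 2 + 0 − 8 − 4) / 2 = 16 / 2 = 8.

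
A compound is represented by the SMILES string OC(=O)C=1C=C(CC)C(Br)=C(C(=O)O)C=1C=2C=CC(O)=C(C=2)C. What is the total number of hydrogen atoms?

Walk through each heavy atom and fill implicit hydrogens from standard valence (C 4, N 3, O 2, S 2, halogen 1):
  atom 1: O, bond orders sum to 1 (valence 2) → 1 H
  atom 2: C, bond orders sum to 4 (valence 4) → 0 H
  atom 3: O, bond orders sum to 2 (valence 2) → 0 H
  atom 4: C, bond orders sum to 4 (valence 4) → 0 H
  atom 5: C, bond orders sum to 3 (valence 4) → 1 H
  atom 6: C, bond orders sum to 4 (valence 4) → 0 H
  atom 7: C, bond orders sum to 2 (valence 4) → 2 H
  atom 8: C, bond orders sum to 1 (valence 4) → 3 H
  atom 9: C, bond orders sum to 4 (valence 4) → 0 H
  atom 10: Br (halogen, monovalent) → 0 H
  atom 11: C, bond orders sum to 4 (valence 4) → 0 H
  atom 12: C, bond orders sum to 4 (valence 4) → 0 H
  atom 13: O, bond orders sum to 2 (valence 2) → 0 H
  atom 14: O, bond orders sum to 1 (valence 2) → 1 H
  atom 15: C, bond orders sum to 4 (valence 4) → 0 H
  atom 16: C, bond orders sum to 4 (valence 4) → 0 H
  atom 17: C, bond orders sum to 3 (valence 4) → 1 H
  atom 18: C, bond orders sum to 3 (valence 4) → 1 H
  atom 19: C, bond orders sum to 4 (valence 4) → 0 H
  atom 20: O, bond orders sum to 1 (valence 2) → 1 H
  atom 21: C, bond orders sum to 4 (valence 4) → 0 H
  atom 22: C, bond orders sum to 3 (valence 4) → 1 H
  atom 23: C, bond orders sum to 1 (valence 4) → 3 H
Total hydrogens: 15.

15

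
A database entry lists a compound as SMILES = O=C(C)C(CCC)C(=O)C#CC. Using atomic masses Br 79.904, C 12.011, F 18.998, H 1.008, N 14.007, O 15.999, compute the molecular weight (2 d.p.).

First, the molecular formula is C10H14O2 (counting implicit H from valence).
  C: 10 × 12.011 = 120.110
  H: 14 × 1.008 = 14.112
  O: 2 × 15.999 = 31.998
Sum: 10×12.011 + 14×1.008 + 2×15.999 = 166.220 → 166.22 g/mol.

166.22 g/mol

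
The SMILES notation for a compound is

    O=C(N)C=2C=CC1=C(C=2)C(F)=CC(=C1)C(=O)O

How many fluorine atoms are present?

Scan the SMILES for F atoms (remember two-letter symbols like Cl and Br are single atoms).
Fluorine count: 1.

1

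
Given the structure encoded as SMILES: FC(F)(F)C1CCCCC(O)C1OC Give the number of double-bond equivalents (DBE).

Molecular formula: C9H15F3O2.
DoU = (2C + 2 + N − H − X) / 2, where X is the halogen count and O/S are ignored.
    = (2·9 + 2 + 0 − 15 − 3) / 2 = 2 / 2 = 1.

1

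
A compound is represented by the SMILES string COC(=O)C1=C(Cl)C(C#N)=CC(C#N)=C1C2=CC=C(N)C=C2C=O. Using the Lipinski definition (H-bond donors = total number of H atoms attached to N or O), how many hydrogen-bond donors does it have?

Donors: find every N or O and count the H atoms it carries.
  atom 2 (O): bond orders sum to 2 → 0 H
  atom 4 (O): bond orders sum to 2 → 0 H
  atom 10 (N): bond orders sum to 3 → 0 H
  atom 14 (N): bond orders sum to 3 → 0 H
  atom 20 (N): bond orders sum to 1 → 2 H
  atom 24 (O): bond orders sum to 2 → 0 H
Lipinski HBD = 2.

2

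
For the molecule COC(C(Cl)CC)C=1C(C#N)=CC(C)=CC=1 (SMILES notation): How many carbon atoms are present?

Count every carbon token in the SMILES (each C, including those in ring-closure positions and inside branches).
Carbon count: 13.

13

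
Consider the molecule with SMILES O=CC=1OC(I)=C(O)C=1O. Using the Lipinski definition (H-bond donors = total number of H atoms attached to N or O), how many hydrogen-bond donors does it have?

Donors: find every N or O and count the H atoms it carries.
  atom 1 (O): bond orders sum to 2 → 0 H
  atom 4 (O): bond orders sum to 2 → 0 H
  atom 8 (O): bond orders sum to 1 → 1 H
  atom 10 (O): bond orders sum to 1 → 1 H
Lipinski HBD = 2.

2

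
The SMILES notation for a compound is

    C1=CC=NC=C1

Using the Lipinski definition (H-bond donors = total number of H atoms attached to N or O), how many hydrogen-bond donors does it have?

0

Donors: find every N or O and count the H atoms it carries.
  atom 4 (N): bond orders sum to 3 → 0 H
Lipinski HBD = 0.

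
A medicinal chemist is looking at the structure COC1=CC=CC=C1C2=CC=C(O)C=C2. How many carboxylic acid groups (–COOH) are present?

0

Scan the SMILES for the carboxylic acid motif — none present.
Groups that are present: 1 ether, 1 hydroxyl.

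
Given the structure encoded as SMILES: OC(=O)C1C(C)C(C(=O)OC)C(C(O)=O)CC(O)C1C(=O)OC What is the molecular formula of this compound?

C14H20O9

Walk through each heavy atom and fill implicit hydrogens from standard valence (C 4, N 3, O 2, S 2, halogen 1):
  atom 1: O, bond orders sum to 1 (valence 2) → 1 H
  atom 2: C, bond orders sum to 4 (valence 4) → 0 H
  atom 3: O, bond orders sum to 2 (valence 2) → 0 H
  atom 4: C, bond orders sum to 3 (valence 4) → 1 H
  atom 5: C, bond orders sum to 3 (valence 4) → 1 H
  atom 6: C, bond orders sum to 1 (valence 4) → 3 H
  atom 7: C, bond orders sum to 3 (valence 4) → 1 H
  atom 8: C, bond orders sum to 4 (valence 4) → 0 H
  atom 9: O, bond orders sum to 2 (valence 2) → 0 H
  atom 10: O, bond orders sum to 2 (valence 2) → 0 H
  atom 11: C, bond orders sum to 1 (valence 4) → 3 H
  atom 12: C, bond orders sum to 3 (valence 4) → 1 H
  atom 13: C, bond orders sum to 4 (valence 4) → 0 H
  atom 14: O, bond orders sum to 1 (valence 2) → 1 H
  atom 15: O, bond orders sum to 2 (valence 2) → 0 H
  atom 16: C, bond orders sum to 2 (valence 4) → 2 H
  atom 17: C, bond orders sum to 3 (valence 4) → 1 H
  atom 18: O, bond orders sum to 1 (valence 2) → 1 H
  atom 19: C, bond orders sum to 3 (valence 4) → 1 H
  atom 20: C, bond orders sum to 4 (valence 4) → 0 H
  atom 21: O, bond orders sum to 2 (valence 2) → 0 H
  atom 22: O, bond orders sum to 2 (valence 2) → 0 H
  atom 23: C, bond orders sum to 1 (valence 4) → 3 H
Totals → C:14, H:20, O:9.
In Hill order: C14H20O9.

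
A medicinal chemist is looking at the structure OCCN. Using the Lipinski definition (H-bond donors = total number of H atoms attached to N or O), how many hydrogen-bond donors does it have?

Donors: find every N or O and count the H atoms it carries.
  atom 1 (O): bond orders sum to 1 → 1 H
  atom 4 (N): bond orders sum to 1 → 2 H
Lipinski HBD = 3.

3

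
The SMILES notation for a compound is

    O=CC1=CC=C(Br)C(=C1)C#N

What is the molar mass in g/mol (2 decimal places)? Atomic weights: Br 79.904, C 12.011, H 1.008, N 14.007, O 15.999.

210.03 g/mol

First, the molecular formula is C8H4BrNO (counting implicit H from valence).
  Br: 1 × 79.904 = 79.904
  C: 8 × 12.011 = 96.088
  H: 4 × 1.008 = 4.032
  N: 1 × 14.007 = 14.007
  O: 1 × 15.999 = 15.999
Sum: 1×79.904 + 8×12.011 + 4×1.008 + 1×14.007 + 1×15.999 = 210.030 → 210.03 g/mol.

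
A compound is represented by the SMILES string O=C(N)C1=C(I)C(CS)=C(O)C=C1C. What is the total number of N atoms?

Scan the SMILES for N atoms (remember two-letter symbols like Cl and Br are single atoms).
Nitrogen count: 1.

1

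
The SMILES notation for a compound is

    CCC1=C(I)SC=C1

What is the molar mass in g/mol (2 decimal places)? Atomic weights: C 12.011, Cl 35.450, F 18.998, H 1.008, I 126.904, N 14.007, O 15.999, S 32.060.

First, the molecular formula is C6H7IS (counting implicit H from valence).
  C: 6 × 12.011 = 72.066
  H: 7 × 1.008 = 7.056
  I: 1 × 126.904 = 126.904
  S: 1 × 32.060 = 32.060
Sum: 6×12.011 + 7×1.008 + 1×126.904 + 1×32.060 = 238.086 → 238.09 g/mol.

238.09 g/mol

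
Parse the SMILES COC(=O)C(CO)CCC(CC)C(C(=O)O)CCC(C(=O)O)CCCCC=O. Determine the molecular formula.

Walk through each heavy atom and fill implicit hydrogens from standard valence (C 4, N 3, O 2, S 2, halogen 1):
  atom 1: C, bond orders sum to 1 (valence 4) → 3 H
  atom 2: O, bond orders sum to 2 (valence 2) → 0 H
  atom 3: C, bond orders sum to 4 (valence 4) → 0 H
  atom 4: O, bond orders sum to 2 (valence 2) → 0 H
  atom 5: C, bond orders sum to 3 (valence 4) → 1 H
  atom 6: C, bond orders sum to 2 (valence 4) → 2 H
  atom 7: O, bond orders sum to 1 (valence 2) → 1 H
  atom 8: C, bond orders sum to 2 (valence 4) → 2 H
  atom 9: C, bond orders sum to 2 (valence 4) → 2 H
  atom 10: C, bond orders sum to 3 (valence 4) → 1 H
  atom 11: C, bond orders sum to 2 (valence 4) → 2 H
  atom 12: C, bond orders sum to 1 (valence 4) → 3 H
  atom 13: C, bond orders sum to 3 (valence 4) → 1 H
  atom 14: C, bond orders sum to 4 (valence 4) → 0 H
  atom 15: O, bond orders sum to 2 (valence 2) → 0 H
  atom 16: O, bond orders sum to 1 (valence 2) → 1 H
  atom 17: C, bond orders sum to 2 (valence 4) → 2 H
  atom 18: C, bond orders sum to 2 (valence 4) → 2 H
  atom 19: C, bond orders sum to 3 (valence 4) → 1 H
  atom 20: C, bond orders sum to 4 (valence 4) → 0 H
  atom 21: O, bond orders sum to 2 (valence 2) → 0 H
  atom 22: O, bond orders sum to 1 (valence 2) → 1 H
  atom 23: C, bond orders sum to 2 (valence 4) → 2 H
  atom 24: C, bond orders sum to 2 (valence 4) → 2 H
  atom 25: C, bond orders sum to 2 (valence 4) → 2 H
  atom 26: C, bond orders sum to 2 (valence 4) → 2 H
  atom 27: C, bond orders sum to 3 (valence 4) → 1 H
  atom 28: O, bond orders sum to 2 (valence 2) → 0 H
Totals → C:20, H:34, O:8.
In Hill order: C20H34O8.

C20H34O8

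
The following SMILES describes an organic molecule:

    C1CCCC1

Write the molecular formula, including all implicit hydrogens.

C5H10

Walk through each heavy atom and fill implicit hydrogens from standard valence (C 4, N 3, O 2, S 2, halogen 1):
  atom 1: C, bond orders sum to 2 (valence 4) → 2 H
  atom 2: C, bond orders sum to 2 (valence 4) → 2 H
  atom 3: C, bond orders sum to 2 (valence 4) → 2 H
  atom 4: C, bond orders sum to 2 (valence 4) → 2 H
  atom 5: C, bond orders sum to 2 (valence 4) → 2 H
Totals → C:5, H:10.
In Hill order: C5H10.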